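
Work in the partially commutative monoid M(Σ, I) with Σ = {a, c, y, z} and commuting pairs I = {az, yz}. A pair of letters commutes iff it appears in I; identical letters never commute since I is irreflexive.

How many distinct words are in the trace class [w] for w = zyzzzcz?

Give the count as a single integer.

5

piece 0:z — minimal
piece 1:y — minimal
piece 2:z rests on {0:z}
piece 3:z rests on {2:z}
piece 4:z rests on {3:z}
piece 5:c rests on {1:y, 4:z}
piece 6:z rests on {5:c}
minimal pieces: {0:z, 1:y}
ways to finish when only these pieces remain (= sum over removing one remaining piece with nothing left below it):
  1 left: {6}→1
  2 left: {5,6}→1
  3 left: {1,5,6}→1  {4,5,6}→1
  4 left: {1,4,5,6}→2  {3,4,5,6}→1
  5 left: {1,3,4,5,6}→3  {2,3,4,5,6}→1
  placing 0:z first → 4 extensions
  placing 1:y first → 1 extensions
total linear extensions = 5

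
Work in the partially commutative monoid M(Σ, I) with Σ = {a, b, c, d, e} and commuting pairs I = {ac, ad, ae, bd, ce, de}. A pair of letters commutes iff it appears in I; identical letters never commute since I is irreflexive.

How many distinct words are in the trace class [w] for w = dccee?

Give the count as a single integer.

10

0(d) covers ∅
1(c) covers 0:d
2(c) covers 1:c
3(e) covers ∅
4(e) covers 3:e
floor of heap: 0:d, 3:e
completions by unplaced set U, small U first (add the entries for U minus each lowest piece of U):
  |U|=1: {2}:1  {4}:1
  |U|=2: {1,2}:1  {2,4}:2  {3,4}:1
  |U|=3: {0,1,2}:1  {1,2,4}:3  {2,3,4}:3
  start at 0(d): 6
  start at 3(e): 4
sum over floor = 10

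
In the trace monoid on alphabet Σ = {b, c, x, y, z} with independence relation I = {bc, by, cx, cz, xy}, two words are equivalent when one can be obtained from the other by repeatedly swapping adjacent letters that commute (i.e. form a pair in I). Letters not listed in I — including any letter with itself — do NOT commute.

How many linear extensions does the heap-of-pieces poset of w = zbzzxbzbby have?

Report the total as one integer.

0(z) covers ∅
1(b) covers 0:z
2(z) covers 1:b
3(z) covers 2:z
4(x) covers 3:z
5(b) covers 4:x
6(z) covers 5:b
7(b) covers 6:z
8(b) covers 7:b
9(y) covers 6:z
floor of heap: 0:z
completions by unplaced set U, small U first (add the entries for U minus each lowest piece of U):
  |U|=1: {8}:1  {9}:1
  |U|=2: {7,8}:1  {8,9}:2
  |U|=3: {7,8,9}:3
  |U|=4: {6,7,8,9}:3
  |U|=5: {5,6,7,8,9}:3
  |U|=6: {4,5,6,7,8,9}:3
  |U|=7: {3,4,5,6,7,8,9}:3
  |U|=8: {2,3,4,5,6,7,8,9}:3
  start at 0(z): 3

3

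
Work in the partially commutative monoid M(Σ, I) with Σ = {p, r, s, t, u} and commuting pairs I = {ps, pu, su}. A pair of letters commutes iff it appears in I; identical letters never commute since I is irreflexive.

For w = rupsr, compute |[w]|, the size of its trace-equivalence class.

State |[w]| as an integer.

6

piece 0:r — minimal
piece 1:u rests on {0:r}
piece 2:p rests on {0:r}
piece 3:s rests on {0:r}
piece 4:r rests on {1:u, 2:p, 3:s}
minimal pieces: {0:r}
ways to finish when only these pieces remain (= sum over removing one remaining piece with nothing left below it):
  1 left: {4}→1
  2 left: {1,4}→1  {2,4}→1  {3,4}→1
  3 left: {1,2,4}→2  {1,3,4}→2  {2,3,4}→2
  placing 0:r first → 6 extensions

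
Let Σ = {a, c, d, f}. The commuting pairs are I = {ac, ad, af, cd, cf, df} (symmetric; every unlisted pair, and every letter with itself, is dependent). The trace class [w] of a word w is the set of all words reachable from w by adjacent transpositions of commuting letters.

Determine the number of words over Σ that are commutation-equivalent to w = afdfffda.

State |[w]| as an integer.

piece 0:a — minimal
piece 1:f — minimal
piece 2:d — minimal
piece 3:f rests on {1:f}
piece 4:f rests on {3:f}
piece 5:f rests on {4:f}
piece 6:d rests on {2:d}
piece 7:a rests on {0:a}
minimal pieces: {0:a, 1:f, 2:d}
ways to finish when only these pieces remain (= sum over removing one remaining piece with nothing left below it):
  1 left: {5}→1  {6}→1  {7}→1
  2 left: {0,7}→1  {2,6}→1  {4,5}→1  {5,6}→2  {5,7}→2  {6,7}→2
  3 left: {0,5,7}→3  {0,6,7}→3  {2,5,6}→3  {2,6,7}→3  {3,4,5}→1  {4,5,6}→3  {4,5,7}→3  {5,6,7}→6
  4 left: {0,2,6,7}→6  {0,4,5,7}→6  {0,5,6,7}→12  {1,3,4,5}→1  {2,4,5,6}→6  {2,5,6,7}→12  {3,4,5,6}→4  {3,4,5,7}→4  {4,5,6,7}→12
  5 left: {0,2,5,6,7}→30  {0,3,4,5,7}→10  {0,4,5,6,7}→30  {1,3,4,5,6}→5  {1,3,4,5,7}→5  {2,3,4,5,6}→10  {2,4,5,6,7}→30  {3,4,5,6,7}→20
  6 left: {0,1,3,4,5,7}→15  {0,2,4,5,6,7}→90  {0,3,4,5,6,7}→60  {1,2,3,4,5,6}→15  {1,3,4,5,6,7}→30  {2,3,4,5,6,7}→60
  placing 0:a first → 105 extensions
  placing 1:f first → 210 extensions
  placing 2:d first → 105 extensions
total linear extensions = 420

420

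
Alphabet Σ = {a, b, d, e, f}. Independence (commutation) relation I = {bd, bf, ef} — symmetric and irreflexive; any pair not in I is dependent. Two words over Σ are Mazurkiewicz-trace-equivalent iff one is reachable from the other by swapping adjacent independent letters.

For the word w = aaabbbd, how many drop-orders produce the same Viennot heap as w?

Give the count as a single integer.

#0=a has no predecessor
#1=a depends on [0:a]
#2=a depends on [1:a]
#3=b depends on [2:a]
#4=b depends on [3:b]
#5=b depends on [4:b]
#6=d depends on [2:a]
sources: [0:a]
N(rest) = Σ N(rest − s) over sources s of rest; N(one piece) = 1:
  size 1 → [5]=1  [6]=1
  size 2 → [4,5]=1  [5,6]=2
  size 3 → [3,4,5]=1  [4,5,6]=3
  size 4 → [3,4,5,6]=4
  size 5 → [2,3,4,5,6]=4
  first=0(a) contributes 4

4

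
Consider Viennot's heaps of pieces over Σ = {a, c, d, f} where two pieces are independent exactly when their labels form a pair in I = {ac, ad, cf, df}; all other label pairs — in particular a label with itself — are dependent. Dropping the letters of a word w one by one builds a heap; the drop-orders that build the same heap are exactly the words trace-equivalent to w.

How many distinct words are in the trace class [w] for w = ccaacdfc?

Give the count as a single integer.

piece 0:c — minimal
piece 1:c rests on {0:c}
piece 2:a — minimal
piece 3:a rests on {2:a}
piece 4:c rests on {1:c}
piece 5:d rests on {4:c}
piece 6:f rests on {3:a}
piece 7:c rests on {5:d}
minimal pieces: {0:c, 2:a}
ways to finish when only these pieces remain (= sum over removing one remaining piece with nothing left below it):
  1 left: {6}→1  {7}→1
  2 left: {3,6}→1  {5,7}→1  {6,7}→2
  3 left: {2,3,6}→1  {3,6,7}→3  {4,5,7}→1  {5,6,7}→3
  4 left: {1,4,5,7}→1  {2,3,6,7}→4  {3,5,6,7}→6  {4,5,6,7}→4
  5 left: {0,1,4,5,7}→1  {1,4,5,6,7}→5  {2,3,5,6,7}→10  {3,4,5,6,7}→10
  6 left: {0,1,4,5,6,7}→6  {1,3,4,5,6,7}→15  {2,3,4,5,6,7}→20
  placing 0:c first → 35 extensions
  placing 2:a first → 21 extensions
total linear extensions = 56

56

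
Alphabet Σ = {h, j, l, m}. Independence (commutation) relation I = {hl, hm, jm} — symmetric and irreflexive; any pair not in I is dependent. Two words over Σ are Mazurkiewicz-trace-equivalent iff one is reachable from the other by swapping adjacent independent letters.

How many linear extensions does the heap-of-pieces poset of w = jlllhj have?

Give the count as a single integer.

piece 0:j — minimal
piece 1:l rests on {0:j}
piece 2:l rests on {1:l}
piece 3:l rests on {2:l}
piece 4:h rests on {0:j}
piece 5:j rests on {3:l, 4:h}
minimal pieces: {0:j}
ways to finish when only these pieces remain (= sum over removing one remaining piece with nothing left below it):
  1 left: {5}→1
  2 left: {3,5}→1  {4,5}→1
  3 left: {2,3,5}→1  {3,4,5}→2
  4 left: {1,2,3,5}→1  {2,3,4,5}→3
  placing 0:j first → 4 extensions

4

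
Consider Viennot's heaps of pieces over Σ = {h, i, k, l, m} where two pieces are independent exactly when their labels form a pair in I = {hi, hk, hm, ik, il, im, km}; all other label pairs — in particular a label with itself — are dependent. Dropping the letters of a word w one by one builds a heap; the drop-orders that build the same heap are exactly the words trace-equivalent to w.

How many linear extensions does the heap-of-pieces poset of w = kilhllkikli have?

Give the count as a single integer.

165

drop 0:k onto floor
drop 1:i onto floor
drop 2:l onto {0:k}
drop 3:h onto {2:l}
drop 4:l onto {3:h}
drop 5:l onto {4:l}
drop 6:k onto {5:l}
drop 7:i onto {1:i}
drop 8:k onto {6:k}
drop 9:l onto {8:k}
drop 10:i onto {7:i}
ground layer = {0:k, 1:i}
drop-orders for the pieces not yet dropped (sum over which currently-grounded one goes next):
  1 to go: {9} 1  {10} 1
  2 to go: {7,10} 1  {8,9} 1  {9,10} 2
  3 to go: {1,7,10} 1  {6,8,9} 1  {7,9,10} 3  {8,9,10} 3
  4 to go: {1,7,9,10} 4  {5,6,8,9} 1  {6,8,9,10} 4  {7,8,9,10} 6
  5 to go: {1,7,8,9,10} 10  {4,5,6,8,9} 1  {5,6,8,9,10} 5  {6,7,8,9,10} 10
  6 to go: {1,6,7,8,9,10} 20  {3,4,5,6,8,9} 1  {4,5,6,8,9,10} 6  {5,6,7,8,9,10} 15
  7 to go: {1,5,6,7,8,9,10} 35  {2,3,4,5,6,8,9} 1  {3,4,5,6,8,9,10} 7  {4,5,6,7,8,9,10} 21
  8 to go: {0,2,3,4,5,6,8,9} 1  {1,4,5,6,7,8,9,10} 56  {2,3,4,5,6,8,9,10} 8  {3,4,5,6,7,8,9,10} 28
  9 to go: {0,2,3,4,5,6,8,9,10} 9  {1,3,4,5,6,7,8,9,10} 84  {2,3,4,5,6,7,8,9,10} 36
  if 0:k drops first: 120 orders
  if 1:i drops first: 45 orders
heap linearizations: 165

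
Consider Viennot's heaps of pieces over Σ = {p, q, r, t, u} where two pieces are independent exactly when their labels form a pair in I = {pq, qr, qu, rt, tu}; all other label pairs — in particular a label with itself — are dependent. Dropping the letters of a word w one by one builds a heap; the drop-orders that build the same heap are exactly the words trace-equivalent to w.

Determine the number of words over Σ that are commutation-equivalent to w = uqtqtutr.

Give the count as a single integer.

#0=u has no predecessor
#1=q has no predecessor
#2=t depends on [1:q]
#3=q depends on [2:t]
#4=t depends on [3:q]
#5=u depends on [0:u]
#6=t depends on [4:t]
#7=r depends on [5:u]
sources: [0:u, 1:q]
N(rest) = Σ N(rest − s) over sources s of rest; N(one piece) = 1:
  size 1 → [6]=1  [7]=1
  size 2 → [4,6]=1  [5,7]=1  [6,7]=2
  size 3 → [0,5,7]=1  [3,4,6]=1  [4,6,7]=3  [5,6,7]=3
  size 4 → [0,5,6,7]=4  [2,3,4,6]=1  [3,4,6,7]=4  [4,5,6,7]=6
  size 5 → [0,4,5,6,7]=10  [1,2,3,4,6]=1  [2,3,4,6,7]=5  [3,4,5,6,7]=10
  size 6 → [0,3,4,5,6,7]=20  [1,2,3,4,6,7]=6  [2,3,4,5,6,7]=15
  first=0(u) contributes 21
  first=1(q) contributes 35
|[w]| = 56

56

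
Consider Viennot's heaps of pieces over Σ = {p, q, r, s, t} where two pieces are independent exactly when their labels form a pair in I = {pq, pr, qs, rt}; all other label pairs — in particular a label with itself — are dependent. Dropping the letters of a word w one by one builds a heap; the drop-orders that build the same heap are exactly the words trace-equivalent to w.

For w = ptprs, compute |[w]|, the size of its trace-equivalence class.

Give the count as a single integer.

4

#0=p has no predecessor
#1=t depends on [0:p]
#2=p depends on [1:t]
#3=r has no predecessor
#4=s depends on [2:p, 3:r]
sources: [0:p, 3:r]
N(rest) = Σ N(rest − s) over sources s of rest; N(one piece) = 1:
  size 1 → [4]=1
  size 2 → [2,4]=1  [3,4]=1
  size 3 → [1,2,4]=1  [2,3,4]=2
  first=0(p) contributes 3
  first=3(r) contributes 1
|[w]| = 4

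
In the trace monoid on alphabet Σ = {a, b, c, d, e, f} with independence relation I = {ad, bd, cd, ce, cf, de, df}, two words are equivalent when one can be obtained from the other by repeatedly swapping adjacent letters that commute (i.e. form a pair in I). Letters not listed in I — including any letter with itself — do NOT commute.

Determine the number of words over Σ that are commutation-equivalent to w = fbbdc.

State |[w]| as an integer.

#0=f has no predecessor
#1=b depends on [0:f]
#2=b depends on [1:b]
#3=d has no predecessor
#4=c depends on [2:b]
sources: [0:f, 3:d]
N(rest) = Σ N(rest − s) over sources s of rest; N(one piece) = 1:
  size 1 → [3]=1  [4]=1
  size 2 → [2,4]=1  [3,4]=2
  size 3 → [1,2,4]=1  [2,3,4]=3
  first=0(f) contributes 4
  first=3(d) contributes 1
|[w]| = 5

5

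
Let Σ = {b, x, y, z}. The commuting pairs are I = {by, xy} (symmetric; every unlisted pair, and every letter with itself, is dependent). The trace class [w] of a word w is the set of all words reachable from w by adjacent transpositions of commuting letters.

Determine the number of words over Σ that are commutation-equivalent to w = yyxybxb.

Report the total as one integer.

drop 0:y onto floor
drop 1:y onto {0:y}
drop 2:x onto floor
drop 3:y onto {1:y}
drop 4:b onto {2:x}
drop 5:x onto {4:b}
drop 6:b onto {5:x}
ground layer = {0:y, 2:x}
drop-orders for the pieces not yet dropped (sum over which currently-grounded one goes next):
  1 to go: {3} 1  {6} 1
  2 to go: {1,3} 1  {3,6} 2  {5,6} 1
  3 to go: {0,1,3} 1  {1,3,6} 3  {3,5,6} 3  {4,5,6} 1
  4 to go: {0,1,3,6} 4  {1,3,5,6} 6  {2,4,5,6} 1  {3,4,5,6} 4
  5 to go: {0,1,3,5,6} 10  {1,3,4,5,6} 10  {2,3,4,5,6} 5
  if 0:y drops first: 15 orders
  if 2:x drops first: 20 orders
heap linearizations: 35

35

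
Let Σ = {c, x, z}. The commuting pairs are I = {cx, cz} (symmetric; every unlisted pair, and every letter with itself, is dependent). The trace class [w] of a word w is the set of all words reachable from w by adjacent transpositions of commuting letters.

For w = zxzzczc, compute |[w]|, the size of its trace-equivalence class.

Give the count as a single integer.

21

#0=z has no predecessor
#1=x depends on [0:z]
#2=z depends on [1:x]
#3=z depends on [2:z]
#4=c has no predecessor
#5=z depends on [3:z]
#6=c depends on [4:c]
sources: [0:z, 4:c]
N(rest) = Σ N(rest − s) over sources s of rest; N(one piece) = 1:
  size 1 → [5]=1  [6]=1
  size 2 → [3,5]=1  [4,6]=1  [5,6]=2
  size 3 → [2,3,5]=1  [3,5,6]=3  [4,5,6]=3
  size 4 → [1,2,3,5]=1  [2,3,5,6]=4  [3,4,5,6]=6
  size 5 → [0,1,2,3,5]=1  [1,2,3,5,6]=5  [2,3,4,5,6]=10
  first=0(z) contributes 15
  first=4(c) contributes 6
|[w]| = 21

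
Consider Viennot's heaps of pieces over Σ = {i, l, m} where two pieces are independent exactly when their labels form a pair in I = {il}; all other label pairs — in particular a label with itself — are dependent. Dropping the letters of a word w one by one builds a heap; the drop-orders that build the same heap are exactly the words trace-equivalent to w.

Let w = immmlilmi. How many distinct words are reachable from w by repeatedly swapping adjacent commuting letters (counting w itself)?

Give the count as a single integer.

drop 0:i onto floor
drop 1:m onto {0:i}
drop 2:m onto {1:m}
drop 3:m onto {2:m}
drop 4:l onto {3:m}
drop 5:i onto {3:m}
drop 6:l onto {4:l}
drop 7:m onto {5:i, 6:l}
drop 8:i onto {7:m}
ground layer = {0:i}
drop-orders for the pieces not yet dropped (sum over which currently-grounded one goes next):
  1 to go: {8} 1
  2 to go: {7,8} 1
  3 to go: {5,7,8} 1  {6,7,8} 1
  4 to go: {4,6,7,8} 1  {5,6,7,8} 2
  5 to go: {4,5,6,7,8} 3
  6 to go: {3,4,5,6,7,8} 3
  7 to go: {2,3,4,5,6,7,8} 3
  if 0:i drops first: 3 orders

3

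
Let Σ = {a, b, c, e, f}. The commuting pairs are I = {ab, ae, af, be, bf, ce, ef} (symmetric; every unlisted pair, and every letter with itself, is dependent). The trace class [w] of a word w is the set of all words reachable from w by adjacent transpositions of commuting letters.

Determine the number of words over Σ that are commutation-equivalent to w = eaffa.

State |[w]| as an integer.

#0=e has no predecessor
#1=a has no predecessor
#2=f has no predecessor
#3=f depends on [2:f]
#4=a depends on [1:a]
sources: [0:e, 1:a, 2:f]
N(rest) = Σ N(rest − s) over sources s of rest; N(one piece) = 1:
  size 1 → [0]=1  [3]=1  [4]=1
  size 2 → [0,3]=2  [0,4]=2  [1,4]=1  [2,3]=1  [3,4]=2
  size 3 → [0,1,4]=3  [0,2,3]=3  [0,3,4]=6  [1,3,4]=3  [2,3,4]=3
  first=0(e) contributes 6
  first=1(a) contributes 12
  first=2(f) contributes 12
|[w]| = 30

30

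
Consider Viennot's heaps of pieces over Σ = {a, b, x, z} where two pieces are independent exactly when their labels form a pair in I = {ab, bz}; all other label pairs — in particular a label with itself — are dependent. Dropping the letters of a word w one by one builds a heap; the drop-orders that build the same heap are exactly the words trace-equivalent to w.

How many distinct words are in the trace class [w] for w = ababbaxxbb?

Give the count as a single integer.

20

#0=a has no predecessor
#1=b has no predecessor
#2=a depends on [0:a]
#3=b depends on [1:b]
#4=b depends on [3:b]
#5=a depends on [2:a]
#6=x depends on [4:b, 5:a]
#7=x depends on [6:x]
#8=b depends on [7:x]
#9=b depends on [8:b]
sources: [0:a, 1:b]
N(rest) = Σ N(rest − s) over sources s of rest; N(one piece) = 1:
  size 1 → [9]=1
  size 2 → [8,9]=1
  size 3 → [7,8,9]=1
  size 4 → [6,7,8,9]=1
  size 5 → [4,6,7,8,9]=1  [5,6,7,8,9]=1
  size 6 → [2,5,6,7,8,9]=1  [3,4,6,7,8,9]=1  [4,5,6,7,8,9]=2
  size 7 → [0,2,5,6,7,8,9]=1  [1,3,4,6,7,8,9]=1  [2,4,5,6,7,8,9]=3  [3,4,5,6,7,8,9]=3
  size 8 → [0,2,4,5,6,7,8,9]=4  [1,3,4,5,6,7,8,9]=4  [2,3,4,5,6,7,8,9]=6
  first=0(a) contributes 10
  first=1(b) contributes 10
|[w]| = 20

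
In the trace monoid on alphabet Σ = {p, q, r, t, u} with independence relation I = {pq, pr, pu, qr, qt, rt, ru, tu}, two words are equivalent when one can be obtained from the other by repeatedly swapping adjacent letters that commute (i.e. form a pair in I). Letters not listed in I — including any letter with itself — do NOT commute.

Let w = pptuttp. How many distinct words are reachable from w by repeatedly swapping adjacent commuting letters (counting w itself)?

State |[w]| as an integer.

7

piece 0:p — minimal
piece 1:p rests on {0:p}
piece 2:t rests on {1:p}
piece 3:u — minimal
piece 4:t rests on {2:t}
piece 5:t rests on {4:t}
piece 6:p rests on {5:t}
minimal pieces: {0:p, 3:u}
ways to finish when only these pieces remain (= sum over removing one remaining piece with nothing left below it):
  1 left: {3}→1  {6}→1
  2 left: {3,6}→2  {5,6}→1
  3 left: {3,5,6}→3  {4,5,6}→1
  4 left: {2,4,5,6}→1  {3,4,5,6}→4
  5 left: {1,2,4,5,6}→1  {2,3,4,5,6}→5
  placing 0:p first → 6 extensions
  placing 3:u first → 1 extensions
total linear extensions = 7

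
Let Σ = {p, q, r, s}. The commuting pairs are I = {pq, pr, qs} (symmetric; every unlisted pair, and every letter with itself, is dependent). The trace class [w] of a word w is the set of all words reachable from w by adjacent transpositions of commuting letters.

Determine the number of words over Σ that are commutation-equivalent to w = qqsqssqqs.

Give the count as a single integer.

#0=q has no predecessor
#1=q depends on [0:q]
#2=s has no predecessor
#3=q depends on [1:q]
#4=s depends on [2:s]
#5=s depends on [4:s]
#6=q depends on [3:q]
#7=q depends on [6:q]
#8=s depends on [5:s]
sources: [0:q, 2:s]
N(rest) = Σ N(rest − s) over sources s of rest; N(one piece) = 1:
  size 1 → [7]=1  [8]=1
  size 2 → [5,8]=1  [6,7]=1  [7,8]=2
  size 3 → [3,6,7]=1  [4,5,8]=1  [5,7,8]=3  [6,7,8]=3
  size 4 → [1,3,6,7]=1  [2,4,5,8]=1  [3,6,7,8]=4  [4,5,7,8]=4  [5,6,7,8]=6
  size 5 → [0,1,3,6,7]=1  [1,3,6,7,8]=5  [2,4,5,7,8]=5  [3,5,6,7,8]=10  [4,5,6,7,8]=10
  size 6 → [0,1,3,6,7,8]=6  [1,3,5,6,7,8]=15  [2,4,5,6,7,8]=15  [3,4,5,6,7,8]=20
  size 7 → [0,1,3,5,6,7,8]=21  [1,3,4,5,6,7,8]=35  [2,3,4,5,6,7,8]=35
  first=0(q) contributes 70
  first=2(s) contributes 56
|[w]| = 126

126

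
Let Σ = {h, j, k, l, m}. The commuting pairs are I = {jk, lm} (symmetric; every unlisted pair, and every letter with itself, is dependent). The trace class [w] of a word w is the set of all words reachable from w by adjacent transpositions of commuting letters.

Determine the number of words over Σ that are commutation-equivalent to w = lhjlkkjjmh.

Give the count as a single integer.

0(l) covers ∅
1(h) covers 0:l
2(j) covers 1:h
3(l) covers 2:j
4(k) covers 3:l
5(k) covers 4:k
6(j) covers 3:l
7(j) covers 6:j
8(m) covers 5:k, 7:j
9(h) covers 8:m
floor of heap: 0:l
completions by unplaced set U, small U first (add the entries for U minus each lowest piece of U):
  |U|=1: {9}:1
  |U|=2: {8,9}:1
  |U|=3: {5,8,9}:1  {7,8,9}:1
  |U|=4: {4,5,8,9}:1  {5,7,8,9}:2  {6,7,8,9}:1
  |U|=5: {4,5,7,8,9}:3  {5,6,7,8,9}:3
  |U|=6: {4,5,6,7,8,9}:6
  |U|=7: {3,4,5,6,7,8,9}:6
  |U|=8: {2,3,4,5,6,7,8,9}:6
  start at 0(l): 6

6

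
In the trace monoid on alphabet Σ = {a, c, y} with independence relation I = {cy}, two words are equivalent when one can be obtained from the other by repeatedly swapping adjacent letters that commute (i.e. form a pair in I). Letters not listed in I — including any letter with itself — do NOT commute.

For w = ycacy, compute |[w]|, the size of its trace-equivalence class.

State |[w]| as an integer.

0(y) covers ∅
1(c) covers ∅
2(a) covers 0:y, 1:c
3(c) covers 2:a
4(y) covers 2:a
floor of heap: 0:y, 1:c
completions by unplaced set U, small U first (add the entries for U minus each lowest piece of U):
  |U|=1: {3}:1  {4}:1
  |U|=2: {3,4}:2
  |U|=3: {2,3,4}:2
  start at 0(y): 2
  start at 1(c): 2
sum over floor = 4

4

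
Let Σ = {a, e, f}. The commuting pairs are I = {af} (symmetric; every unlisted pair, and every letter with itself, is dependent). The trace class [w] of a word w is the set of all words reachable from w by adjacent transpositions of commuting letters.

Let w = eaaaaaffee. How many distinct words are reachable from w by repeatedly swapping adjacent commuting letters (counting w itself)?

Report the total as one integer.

21

piece 0:e — minimal
piece 1:a rests on {0:e}
piece 2:a rests on {1:a}
piece 3:a rests on {2:a}
piece 4:a rests on {3:a}
piece 5:a rests on {4:a}
piece 6:f rests on {0:e}
piece 7:f rests on {6:f}
piece 8:e rests on {5:a, 7:f}
piece 9:e rests on {8:e}
minimal pieces: {0:e}
ways to finish when only these pieces remain (= sum over removing one remaining piece with nothing left below it):
  1 left: {9}→1
  2 left: {8,9}→1
  3 left: {5,8,9}→1  {7,8,9}→1
  4 left: {4,5,8,9}→1  {5,7,8,9}→2  {6,7,8,9}→1
  5 left: {3,4,5,8,9}→1  {4,5,7,8,9}→3  {5,6,7,8,9}→3
  6 left: {2,3,4,5,8,9}→1  {3,4,5,7,8,9}→4  {4,5,6,7,8,9}→6
  7 left: {1,2,3,4,5,8,9}→1  {2,3,4,5,7,8,9}→5  {3,4,5,6,7,8,9}→10
  8 left: {1,2,3,4,5,7,8,9}→6  {2,3,4,5,6,7,8,9}→15
  placing 0:e first → 21 extensions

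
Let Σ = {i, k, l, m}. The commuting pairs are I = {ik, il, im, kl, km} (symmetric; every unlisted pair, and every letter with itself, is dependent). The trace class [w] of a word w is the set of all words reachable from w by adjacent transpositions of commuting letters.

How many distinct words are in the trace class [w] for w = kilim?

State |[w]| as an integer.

piece 0:k — minimal
piece 1:i — minimal
piece 2:l — minimal
piece 3:i rests on {1:i}
piece 4:m rests on {2:l}
minimal pieces: {0:k, 1:i, 2:l}
ways to finish when only these pieces remain (= sum over removing one remaining piece with nothing left below it):
  1 left: {0}→1  {3}→1  {4}→1
  2 left: {0,3}→2  {0,4}→2  {1,3}→1  {2,4}→1  {3,4}→2
  3 left: {0,1,3}→3  {0,2,4}→3  {0,3,4}→6  {1,3,4}→3  {2,3,4}→3
  placing 0:k first → 6 extensions
  placing 1:i first → 12 extensions
  placing 2:l first → 12 extensions
total linear extensions = 30

30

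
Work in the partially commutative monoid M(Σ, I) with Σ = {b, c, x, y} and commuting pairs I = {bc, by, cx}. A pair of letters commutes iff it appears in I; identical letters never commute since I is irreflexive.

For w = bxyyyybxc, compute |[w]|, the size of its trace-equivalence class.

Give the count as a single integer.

11

piece 0:b — minimal
piece 1:x rests on {0:b}
piece 2:y rests on {1:x}
piece 3:y rests on {2:y}
piece 4:y rests on {3:y}
piece 5:y rests on {4:y}
piece 6:b rests on {1:x}
piece 7:x rests on {5:y, 6:b}
piece 8:c rests on {5:y}
minimal pieces: {0:b}
ways to finish when only these pieces remain (= sum over removing one remaining piece with nothing left below it):
  1 left: {7}→1  {8}→1
  2 left: {6,7}→1  {7,8}→2
  3 left: {5,7,8}→2  {6,7,8}→3
  4 left: {4,5,7,8}→2  {5,6,7,8}→5
  5 left: {3,4,5,7,8}→2  {4,5,6,7,8}→7
  6 left: {2,3,4,5,7,8}→2  {3,4,5,6,7,8}→9
  7 left: {2,3,4,5,6,7,8}→11
  placing 0:b first → 11 extensions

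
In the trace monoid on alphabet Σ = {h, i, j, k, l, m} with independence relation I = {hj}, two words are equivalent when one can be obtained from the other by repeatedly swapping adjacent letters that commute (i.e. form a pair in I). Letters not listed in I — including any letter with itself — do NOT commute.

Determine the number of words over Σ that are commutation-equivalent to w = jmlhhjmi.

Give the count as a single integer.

piece 0:j — minimal
piece 1:m rests on {0:j}
piece 2:l rests on {1:m}
piece 3:h rests on {2:l}
piece 4:h rests on {3:h}
piece 5:j rests on {2:l}
piece 6:m rests on {4:h, 5:j}
piece 7:i rests on {6:m}
minimal pieces: {0:j}
ways to finish when only these pieces remain (= sum over removing one remaining piece with nothing left below it):
  1 left: {7}→1
  2 left: {6,7}→1
  3 left: {4,6,7}→1  {5,6,7}→1
  4 left: {3,4,6,7}→1  {4,5,6,7}→2
  5 left: {3,4,5,6,7}→3
  6 left: {2,3,4,5,6,7}→3
  placing 0:j first → 3 extensions

3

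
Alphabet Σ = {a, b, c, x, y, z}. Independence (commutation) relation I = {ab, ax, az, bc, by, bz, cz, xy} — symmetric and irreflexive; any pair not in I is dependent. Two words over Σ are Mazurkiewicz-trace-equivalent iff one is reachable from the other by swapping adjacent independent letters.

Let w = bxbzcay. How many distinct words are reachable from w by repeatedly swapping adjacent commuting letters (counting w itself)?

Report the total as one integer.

drop 0:b onto floor
drop 1:x onto {0:b}
drop 2:b onto {1:x}
drop 3:z onto {1:x}
drop 4:c onto {1:x}
drop 5:a onto {4:c}
drop 6:y onto {3:z, 5:a}
ground layer = {0:b}
drop-orders for the pieces not yet dropped (sum over which currently-grounded one goes next):
  1 to go: {2} 1  {6} 1
  2 to go: {2,6} 2  {3,6} 1  {5,6} 1
  3 to go: {2,3,6} 3  {2,5,6} 3  {3,5,6} 2  {4,5,6} 1
  4 to go: {2,3,5,6} 8  {2,4,5,6} 4  {3,4,5,6} 3
  5 to go: {2,3,4,5,6} 15
  if 0:b drops first: 15 orders

15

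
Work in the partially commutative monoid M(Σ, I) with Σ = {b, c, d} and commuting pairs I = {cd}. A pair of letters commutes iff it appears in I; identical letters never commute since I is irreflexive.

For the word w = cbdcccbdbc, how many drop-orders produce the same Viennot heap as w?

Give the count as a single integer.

4

drop 0:c onto floor
drop 1:b onto {0:c}
drop 2:d onto {1:b}
drop 3:c onto {1:b}
drop 4:c onto {3:c}
drop 5:c onto {4:c}
drop 6:b onto {2:d, 5:c}
drop 7:d onto {6:b}
drop 8:b onto {7:d}
drop 9:c onto {8:b}
ground layer = {0:c}
drop-orders for the pieces not yet dropped (sum over which currently-grounded one goes next):
  1 to go: {9} 1
  2 to go: {8,9} 1
  3 to go: {7,8,9} 1
  4 to go: {6,7,8,9} 1
  5 to go: {2,6,7,8,9} 1  {5,6,7,8,9} 1
  6 to go: {2,5,6,7,8,9} 2  {4,5,6,7,8,9} 1
  7 to go: {2,4,5,6,7,8,9} 3  {3,4,5,6,7,8,9} 1
  8 to go: {2,3,4,5,6,7,8,9} 4
  if 0:c drops first: 4 orders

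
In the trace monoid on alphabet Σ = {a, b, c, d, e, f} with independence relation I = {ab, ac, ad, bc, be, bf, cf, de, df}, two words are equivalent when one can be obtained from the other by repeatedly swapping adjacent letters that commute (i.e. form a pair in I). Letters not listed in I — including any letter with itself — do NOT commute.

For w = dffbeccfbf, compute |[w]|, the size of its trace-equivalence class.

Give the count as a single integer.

#0=d has no predecessor
#1=f has no predecessor
#2=f depends on [1:f]
#3=b depends on [0:d]
#4=e depends on [2:f]
#5=c depends on [0:d, 4:e]
#6=c depends on [5:c]
#7=f depends on [4:e]
#8=b depends on [3:b]
#9=f depends on [7:f]
sources: [0:d, 1:f]
N(rest) = Σ N(rest − s) over sources s of rest; N(one piece) = 1:
  size 1 → [6]=1  [8]=1  [9]=1
  size 2 → [3,8]=1  [5,6]=1  [6,8]=2  [6,9]=2  [7,9]=1  [8,9]=2
  size 3 → [3,6,8]=3  [3,8,9]=3  [5,6,8]=3  [5,6,9]=3  [6,7,9]=3  [6,8,9]=6  [7,8,9]=3
  size 4 → [3,5,6,8]=6  [3,6,8,9]=12  [3,7,8,9]=6  [5,6,7,9]=6  [5,6,8,9]=12  [6,7,8,9]=12
  size 5 → [0,3,5,6,8]=6  [3,5,6,8,9]=30  [3,6,7,8,9]=30  [4,5,6,7,9]=6  [5,6,7,8,9]=30
  size 6 → [0,3,5,6,8,9]=36  [2,4,5,6,7,9]=6  [3,5,6,7,8,9]=90  [4,5,6,7,8,9]=36
  size 7 → [0,3,5,6,7,8,9]=126  [1,2,4,5,6,7,9]=6  [2,4,5,6,7,8,9]=42  [3,4,5,6,7,8,9]=126
  size 8 → [0,3,4,5,6,7,8,9]=252  [1,2,4,5,6,7,8,9]=48  [2,3,4,5,6,7,8,9]=168
  first=0(d) contributes 216
  first=1(f) contributes 420
|[w]| = 636

636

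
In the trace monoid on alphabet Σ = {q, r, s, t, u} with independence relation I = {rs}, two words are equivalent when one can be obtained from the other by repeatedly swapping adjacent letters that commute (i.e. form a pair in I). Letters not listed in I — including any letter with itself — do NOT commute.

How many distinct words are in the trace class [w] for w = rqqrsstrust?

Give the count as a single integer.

#0=r has no predecessor
#1=q depends on [0:r]
#2=q depends on [1:q]
#3=r depends on [2:q]
#4=s depends on [2:q]
#5=s depends on [4:s]
#6=t depends on [3:r, 5:s]
#7=r depends on [6:t]
#8=u depends on [7:r]
#9=s depends on [8:u]
#10=t depends on [9:s]
sources: [0:r]
N(rest) = Σ N(rest − s) over sources s of rest; N(one piece) = 1:
  size 1 → [10]=1
  size 2 → [9,10]=1
  size 3 → [8,9,10]=1
  size 4 → [7,8,9,10]=1
  size 5 → [6,7,8,9,10]=1
  size 6 → [3,6,7,8,9,10]=1  [5,6,7,8,9,10]=1
  size 7 → [3,5,6,7,8,9,10]=2  [4,5,6,7,8,9,10]=1
  size 8 → [3,4,5,6,7,8,9,10]=3
  size 9 → [2,3,4,5,6,7,8,9,10]=3
  first=0(r) contributes 3

3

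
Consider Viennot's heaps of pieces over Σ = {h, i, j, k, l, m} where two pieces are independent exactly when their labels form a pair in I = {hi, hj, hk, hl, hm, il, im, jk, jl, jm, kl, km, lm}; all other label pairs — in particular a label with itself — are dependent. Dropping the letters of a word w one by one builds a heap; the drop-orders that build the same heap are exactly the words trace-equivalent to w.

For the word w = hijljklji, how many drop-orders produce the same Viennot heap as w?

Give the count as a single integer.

1008

#0=h has no predecessor
#1=i has no predecessor
#2=j depends on [1:i]
#3=l has no predecessor
#4=j depends on [2:j]
#5=k depends on [1:i]
#6=l depends on [3:l]
#7=j depends on [4:j]
#8=i depends on [5:k, 7:j]
sources: [0:h, 1:i, 3:l]
N(rest) = Σ N(rest − s) over sources s of rest; N(one piece) = 1:
  size 1 → [0]=1  [6]=1  [8]=1
  size 2 → [0,6]=2  [0,8]=2  [3,6]=1  [5,8]=1  [6,8]=2  [7,8]=1
  size 3 → [0,3,6]=3  [0,5,8]=3  [0,6,8]=6  [0,7,8]=3  [3,6,8]=3  [4,7,8]=1  [5,6,8]=3  [5,7,8]=2  [6,7,8]=3
  size 4 → [0,3,6,8]=12  [0,4,7,8]=4  [0,5,6,8]=12  [0,5,7,8]=8  [0,6,7,8]=12  [2,4,7,8]=1  [3,5,6,8]=6  [3,6,7,8]=6  [4,5,7,8]=3  [4,6,7,8]=4  [5,6,7,8]=8
  size 5 → [0,2,4,7,8]=5  [0,3,5,6,8]=30  [0,3,6,7,8]=30  [0,4,5,7,8]=15  [0,4,6,7,8]=20  [0,5,6,7,8]=40  [2,4,5,7,8]=4  [2,4,6,7,8]=5  [3,4,6,7,8]=10  [3,5,6,7,8]=20  [4,5,6,7,8]=15
  size 6 → [0,2,4,5,7,8]=24  [0,2,4,6,7,8]=30  [0,3,4,6,7,8]=60  [0,3,5,6,7,8]=120  [0,4,5,6,7,8]=90  [1,2,4,5,7,8]=4  [2,3,4,6,7,8]=15  [2,4,5,6,7,8]=24  [3,4,5,6,7,8]=45
  size 7 → [0,1,2,4,5,7,8]=28  [0,2,3,4,6,7,8]=105  [0,2,4,5,6,7,8]=168  [0,3,4,5,6,7,8]=315  [1,2,4,5,6,7,8]=28  [2,3,4,5,6,7,8]=84
  first=0(h) contributes 112
  first=1(i) contributes 672
  first=3(l) contributes 224
|[w]| = 1008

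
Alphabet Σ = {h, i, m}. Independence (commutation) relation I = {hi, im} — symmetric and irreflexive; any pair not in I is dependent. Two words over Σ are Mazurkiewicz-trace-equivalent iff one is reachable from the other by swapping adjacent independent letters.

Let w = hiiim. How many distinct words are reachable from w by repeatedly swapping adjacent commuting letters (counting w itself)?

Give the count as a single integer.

10

0(h) covers ∅
1(i) covers ∅
2(i) covers 1:i
3(i) covers 2:i
4(m) covers 0:h
floor of heap: 0:h, 1:i
completions by unplaced set U, small U first (add the entries for U minus each lowest piece of U):
  |U|=1: {3}:1  {4}:1
  |U|=2: {0,4}:1  {2,3}:1  {3,4}:2
  |U|=3: {0,3,4}:3  {1,2,3}:1  {2,3,4}:3
  start at 0(h): 4
  start at 1(i): 6
sum over floor = 10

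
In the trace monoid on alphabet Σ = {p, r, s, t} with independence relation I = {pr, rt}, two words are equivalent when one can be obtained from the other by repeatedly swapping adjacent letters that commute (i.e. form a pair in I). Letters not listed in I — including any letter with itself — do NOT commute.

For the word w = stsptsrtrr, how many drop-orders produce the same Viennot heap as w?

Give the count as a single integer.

4

piece 0:s — minimal
piece 1:t rests on {0:s}
piece 2:s rests on {1:t}
piece 3:p rests on {2:s}
piece 4:t rests on {3:p}
piece 5:s rests on {4:t}
piece 6:r rests on {5:s}
piece 7:t rests on {5:s}
piece 8:r rests on {6:r}
piece 9:r rests on {8:r}
minimal pieces: {0:s}
ways to finish when only these pieces remain (= sum over removing one remaining piece with nothing left below it):
  1 left: {7}→1  {9}→1
  2 left: {7,9}→2  {8,9}→1
  3 left: {6,8,9}→1  {7,8,9}→3
  4 left: {6,7,8,9}→4
  5 left: {5,6,7,8,9}→4
  6 left: {4,5,6,7,8,9}→4
  7 left: {3,4,5,6,7,8,9}→4
  8 left: {2,3,4,5,6,7,8,9}→4
  placing 0:s first → 4 extensions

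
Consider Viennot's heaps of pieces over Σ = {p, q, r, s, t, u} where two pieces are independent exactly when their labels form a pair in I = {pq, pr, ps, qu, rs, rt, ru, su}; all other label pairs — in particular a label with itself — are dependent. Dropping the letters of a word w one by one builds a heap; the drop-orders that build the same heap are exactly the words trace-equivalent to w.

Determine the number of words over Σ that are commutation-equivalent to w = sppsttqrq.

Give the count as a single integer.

#0=s has no predecessor
#1=p has no predecessor
#2=p depends on [1:p]
#3=s depends on [0:s]
#4=t depends on [2:p, 3:s]
#5=t depends on [4:t]
#6=q depends on [5:t]
#7=r depends on [6:q]
#8=q depends on [7:r]
sources: [0:s, 1:p]
N(rest) = Σ N(rest − s) over sources s of rest; N(one piece) = 1:
  size 1 → [8]=1
  size 2 → [7,8]=1
  size 3 → [6,7,8]=1
  size 4 → [5,6,7,8]=1
  size 5 → [4,5,6,7,8]=1
  size 6 → [2,4,5,6,7,8]=1  [3,4,5,6,7,8]=1
  size 7 → [0,3,4,5,6,7,8]=1  [1,2,4,5,6,7,8]=1  [2,3,4,5,6,7,8]=2
  first=0(s) contributes 3
  first=1(p) contributes 3
|[w]| = 6

6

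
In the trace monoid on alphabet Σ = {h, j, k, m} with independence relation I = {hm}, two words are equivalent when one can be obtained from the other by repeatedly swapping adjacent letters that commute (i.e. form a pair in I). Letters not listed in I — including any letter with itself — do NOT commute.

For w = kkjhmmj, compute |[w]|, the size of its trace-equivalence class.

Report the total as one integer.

#0=k has no predecessor
#1=k depends on [0:k]
#2=j depends on [1:k]
#3=h depends on [2:j]
#4=m depends on [2:j]
#5=m depends on [4:m]
#6=j depends on [3:h, 5:m]
sources: [0:k]
N(rest) = Σ N(rest − s) over sources s of rest; N(one piece) = 1:
  size 1 → [6]=1
  size 2 → [3,6]=1  [5,6]=1
  size 3 → [3,5,6]=2  [4,5,6]=1
  size 4 → [3,4,5,6]=3
  size 5 → [2,3,4,5,6]=3
  first=0(k) contributes 3

3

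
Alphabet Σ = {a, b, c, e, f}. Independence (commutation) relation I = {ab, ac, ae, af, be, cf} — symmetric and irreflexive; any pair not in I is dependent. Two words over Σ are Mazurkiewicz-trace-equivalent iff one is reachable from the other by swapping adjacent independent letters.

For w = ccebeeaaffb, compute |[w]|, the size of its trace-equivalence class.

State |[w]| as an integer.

220

drop 0:c onto floor
drop 1:c onto {0:c}
drop 2:e onto {1:c}
drop 3:b onto {1:c}
drop 4:e onto {2:e}
drop 5:e onto {4:e}
drop 6:a onto floor
drop 7:a onto {6:a}
drop 8:f onto {3:b, 5:e}
drop 9:f onto {8:f}
drop 10:b onto {9:f}
ground layer = {0:c, 6:a}
drop-orders for the pieces not yet dropped (sum over which currently-grounded one goes next):
  1 to go: {7} 1  {10} 1
  2 to go: {6,7} 1  {7,10} 2  {9,10} 1
  3 to go: {6,7,10} 3  {7,9,10} 3  {8,9,10} 1
  4 to go: {3,8,9,10} 1  {5,8,9,10} 1  {6,7,9,10} 6  {7,8,9,10} 4
  5 to go: {3,5,8,9,10} 2  {3,7,8,9,10} 5  {4,5,8,9,10} 1  {5,7,8,9,10} 5  {6,7,8,9,10} 10
  6 to go: {2,4,5,8,9,10} 1  {3,4,5,8,9,10} 3  {3,5,7,8,9,10} 12  {3,6,7,8,9,10} 15  {4,5,7,8,9,10} 6  {5,6,7,8,9,10} 15
  7 to go: {2,3,4,5,8,9,10} 4  {2,4,5,7,8,9,10} 7  {3,4,5,7,8,9,10} 21  {3,5,6,7,8,9,10} 42  {4,5,6,7,8,9,10} 21
  8 to go: {1,2,3,4,5,8,9,10} 4  {2,3,4,5,7,8,9,10} 32  {2,4,5,6,7,8,9,10} 28  {3,4,5,6,7,8,9,10} 84
  9 to go: {0,1,2,3,4,5,8,9,10} 4  {1,2,3,4,5,7,8,9,10} 36  {2,3,4,5,6,7,8,9,10} 144
  if 0:c drops first: 180 orders
  if 6:a drops first: 40 orders
heap linearizations: 220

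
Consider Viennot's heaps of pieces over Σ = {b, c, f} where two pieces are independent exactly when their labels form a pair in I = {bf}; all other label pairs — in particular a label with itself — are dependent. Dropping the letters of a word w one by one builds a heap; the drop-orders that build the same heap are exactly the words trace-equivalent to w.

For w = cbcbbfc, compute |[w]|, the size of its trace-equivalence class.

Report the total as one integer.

3

0(c) covers ∅
1(b) covers 0:c
2(c) covers 1:b
3(b) covers 2:c
4(b) covers 3:b
5(f) covers 2:c
6(c) covers 4:b, 5:f
floor of heap: 0:c
completions by unplaced set U, small U first (add the entries for U minus each lowest piece of U):
  |U|=1: {6}:1
  |U|=2: {4,6}:1  {5,6}:1
  |U|=3: {3,4,6}:1  {4,5,6}:2
  |U|=4: {3,4,5,6}:3
  |U|=5: {2,3,4,5,6}:3
  start at 0(c): 3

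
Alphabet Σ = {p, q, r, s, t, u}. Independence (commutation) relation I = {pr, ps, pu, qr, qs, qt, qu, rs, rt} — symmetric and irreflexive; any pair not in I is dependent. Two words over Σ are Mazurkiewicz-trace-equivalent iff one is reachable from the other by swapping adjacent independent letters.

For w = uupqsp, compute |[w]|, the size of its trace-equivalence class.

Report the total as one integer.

20

piece 0:u — minimal
piece 1:u rests on {0:u}
piece 2:p — minimal
piece 3:q rests on {2:p}
piece 4:s rests on {1:u}
piece 5:p rests on {3:q}
minimal pieces: {0:u, 2:p}
ways to finish when only these pieces remain (= sum over removing one remaining piece with nothing left below it):
  1 left: {4}→1  {5}→1
  2 left: {1,4}→1  {3,5}→1  {4,5}→2
  3 left: {0,1,4}→1  {1,4,5}→3  {2,3,5}→1  {3,4,5}→3
  4 left: {0,1,4,5}→4  {1,3,4,5}→6  {2,3,4,5}→4
  placing 0:u first → 10 extensions
  placing 2:p first → 10 extensions
total linear extensions = 20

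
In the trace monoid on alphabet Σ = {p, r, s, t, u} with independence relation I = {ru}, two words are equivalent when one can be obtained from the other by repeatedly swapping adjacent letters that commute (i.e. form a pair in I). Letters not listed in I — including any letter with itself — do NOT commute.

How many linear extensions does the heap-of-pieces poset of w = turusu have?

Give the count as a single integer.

#0=t has no predecessor
#1=u depends on [0:t]
#2=r depends on [0:t]
#3=u depends on [1:u]
#4=s depends on [2:r, 3:u]
#5=u depends on [4:s]
sources: [0:t]
N(rest) = Σ N(rest − s) over sources s of rest; N(one piece) = 1:
  size 1 → [5]=1
  size 2 → [4,5]=1
  size 3 → [2,4,5]=1  [3,4,5]=1
  size 4 → [1,3,4,5]=1  [2,3,4,5]=2
  first=0(t) contributes 3

3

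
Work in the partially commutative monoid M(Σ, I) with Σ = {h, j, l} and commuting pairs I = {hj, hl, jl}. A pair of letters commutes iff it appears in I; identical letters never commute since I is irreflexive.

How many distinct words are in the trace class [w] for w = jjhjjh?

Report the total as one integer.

drop 0:j onto floor
drop 1:j onto {0:j}
drop 2:h onto floor
drop 3:j onto {1:j}
drop 4:j onto {3:j}
drop 5:h onto {2:h}
ground layer = {0:j, 2:h}
drop-orders for the pieces not yet dropped (sum over which currently-grounded one goes next):
  1 to go: {4} 1  {5} 1
  2 to go: {2,5} 1  {3,4} 1  {4,5} 2
  3 to go: {1,3,4} 1  {2,4,5} 3  {3,4,5} 3
  4 to go: {0,1,3,4} 1  {1,3,4,5} 4  {2,3,4,5} 6
  if 0:j drops first: 10 orders
  if 2:h drops first: 5 orders
heap linearizations: 15

15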